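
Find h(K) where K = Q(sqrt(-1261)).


K = Q(sqrt(-1261)). d mod 4 = 3, so D = disc(K) = 4d = -5044
h(K) equals the number of primitive reduced positive-definite forms (a, b, c) = a*x^2 + b*x*y + c*y^2 with b^2 - 4ac = D,
where reduced means |b| <= a <= c, with b >= 0 whenever |b| = a or a = c, and primitive means gcd(a, b, c) = 1.
Reduced forces 3a^2 <= |D| = 5044, so 1 <= a <= 41; b must have the parity of D, and c = (b^2 - D)/(4a) must be an integer >= a.
Enumerate a = 1..41, b in [-a, a]:
  a=1: (1, 0, 1261)  [1]
  a=2: (2, 2, 631)  [1]
  a=3..4: none
  a=5: (5, -4, 253), (5, 4, 253)  [2]
  a=6..9: none
  a=10: (10, -6, 127), (10, 6, 127)  [2]
  a=11: (11, -4, 115), (11, 4, 115)  [2]
  a=12: none
  a=13: (13, 0, 97)  [1]
  a=14..21: none
  a=22: (22, -18, 61), (22, 18, 61)  [2]
  a=23: (23, -4, 55), (23, 4, 55)  [2]
  a=24: none
  a=25: (25, -16, 53), (25, 16, 53)  [2]
  a=26: (26, 26, 55)  [1]
  a=27..30: none
  a=31: (31, -28, 47), (31, 28, 47)  [2]
  a=32..36: none
  a=37: (37, -32, 41), (37, 32, 41)  [2]
  a=38..41: none
Total reduced forms: 1 + 1 + 2 + 2 + 2 + 1 + 2 + 2 + 2 + 1 + 2 + 2 = 20
h = 20

20


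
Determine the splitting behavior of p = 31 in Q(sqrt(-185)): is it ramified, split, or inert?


K = Q(sqrt(-185)). Since d mod 4 = 3, disc(K) = -740.
Check p | disc: -740 mod 31 = 4.
p does not divide disc. Compute Legendre symbol (d/p):
1^((31-1)/2) mod 31 = 1
(d/p) = 1, so p splits: (p) = P*P' with e=1, f=1, g=2.
Therefore p is split.

split


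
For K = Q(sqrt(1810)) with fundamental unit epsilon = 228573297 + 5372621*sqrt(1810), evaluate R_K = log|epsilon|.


epsilon = 228573297 + 5372621*sqrt(1810)
= 4.5715e+08
R = ln(4.5715e+08)
= 19.9405

19.9405


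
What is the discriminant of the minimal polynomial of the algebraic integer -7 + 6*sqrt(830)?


The element -7 + 6*sqrt(830) has minimal polynomial:
x^2 + 14*x - 29831
Discriminant = (14)^2 - 4*(-29831)
= 196 + 119324
= 119520

119520


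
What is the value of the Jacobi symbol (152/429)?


Compute (152/429) via quadratic reciprocity:
  pull out 2: (2/429) = -1  (since 429 mod 8 = 5)
  pull out 2: (2/429) = -1  (since 429 mod 8 = 5)
  pull out 2: (2/429) = -1  (since 429 mod 8 = 5)
  reciprocity: (19/429) -> +(429/19)
  reduce: (11/19)
  reciprocity: (11/19) -> -(19/11)
  reduce: (8/11)
  pull out 2: (2/11) = -1  (since 11 mod 8 = 3)
  pull out 2: (2/11) = -1  (since 11 mod 8 = 3)
  pull out 2: (2/11) = -1  (since 11 mod 8 = 3)
  (1/11) = 1
Product of signs = -1

-1


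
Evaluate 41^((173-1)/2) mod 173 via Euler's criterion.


p = 173 is prime and the exponent is (p-1)/2 = 86, so by Euler's criterion 41^86 = (41/173) = +1 or -1 mod 173.
Compute by square-and-multiply:
  86 = 64 + 16 + 4 + 2 (binary 1010110)
  Repeated squaring mod 173: 41^1 = 41, 41^2 = 124, 41^4 = 152, 41^8 = 95, 41^16 = 29, 41^32 = 149, 41^64 = 57
  41^86 = 41^64 * 41^16 * 41^4 * 41^2 = 57 * 29 * 152 * 124 mod 173
    57 * 29 = 1653 = 96 mod 173
    96 * 152 = 14592 = 60 mod 173
    60 * 124 = 7440 = 1 mod 173
  41^86 = 1 mod 173
Result 1: 41 is a quadratic residue mod 173.
41^86 mod 173 = 1

1


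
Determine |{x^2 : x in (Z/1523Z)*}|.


For prime p, the number of non-zero quadratic residues is (p-1)/2.
= (1523-1)/2
= 761

761


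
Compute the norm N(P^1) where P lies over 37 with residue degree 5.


N(P^a) = p^(a*f)
= 37^(1*5)
= 37^5
= 69343957

69343957


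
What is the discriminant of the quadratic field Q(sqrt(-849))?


For K = Q(sqrt(d)) with d squarefree: disc(K) = d if d = 1 mod 4, and disc(K) = 4d if d = 2 or 3 mod 4.
Here d = -849, and d mod 4 = 3.
d = 3 mod 4, not 1 (O_K = Z[sqrt(d)]), so disc(K) = 4d = 4 * (-849) = -3396

-3396


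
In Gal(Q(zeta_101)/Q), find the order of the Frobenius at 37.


The Frobenius at p in Gal(Q(zeta_n)/Q) = (Z/nZ)* is the class of p, so its order is ord_101(37), the smallest k >= 1 with 37^k = 1 mod 101.
n = 101 = 101, phi(101) = 100; the order divides phi(n).
Divisors of 100: 1, 2, 4, 5, 10, 20, 25, 50, 100
Repeated squaring mod 101: 37^1 = 37, 37^2 = 56, 37^4 = 5, 37^8 = 25, 37^16 = 19, 37^32 = 58, 37^64 = 31
Test divisors in increasing order:
  k=1: 37^1 = 37 mod 101
  k=2: 37^2 = 56 mod 101
  k=4: 37^4 = 5 mod 101
  k=5: 37^5 = 5 * 37 = 84 mod 101
  k=10: 37^10 = 25 * 56 = 87 mod 101
  k=20: 37^20 = 19 * 5 = 95 mod 101
  k=25: 37^25 = 19 * 25 * 37 = 1 mod 101  <- first divisor giving 1
Order = 25

25


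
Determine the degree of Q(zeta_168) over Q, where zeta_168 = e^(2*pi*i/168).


The degree equals Euler's totient phi(168).
168 = 2^3 * 3 * 7
phi(168) = 48

48


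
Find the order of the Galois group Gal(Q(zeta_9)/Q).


|Gal(Q(zeta_9)/Q)| = phi(9)
= 6

6


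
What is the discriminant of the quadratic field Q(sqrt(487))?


For K = Q(sqrt(d)) with d squarefree: disc(K) = d if d = 1 mod 4, and disc(K) = 4d if d = 2 or 3 mod 4.
Here d = 487, and d mod 4 = 3.
d = 3 mod 4, not 1 (O_K = Z[sqrt(d)]), so disc(K) = 4d = 4 * (487) = 1948

1948


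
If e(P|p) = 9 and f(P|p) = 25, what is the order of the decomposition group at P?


|D_P| = e * f
= 9 * 25
= 225

225


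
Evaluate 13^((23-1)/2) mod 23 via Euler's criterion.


p = 23 is prime and the exponent is (p-1)/2 = 11, so by Euler's criterion 13^11 = (13/23) = +1 or -1 mod 23.
Compute by square-and-multiply:
  11 = 8 + 2 + 1 (binary 1011)
  Repeated squaring mod 23: 13^1 = 13, 13^2 = 8, 13^4 = 18, 13^8 = 2
  13^11 = 13^8 * 13^2 * 13^1 = 2 * 8 * 13 mod 23
    2 * 8 = 16 = 16 mod 23
    16 * 13 = 208 = 1 mod 23
  13^11 = 1 mod 23
Result 1: 13 is a quadratic residue mod 23.
13^11 mod 23 = 1

1


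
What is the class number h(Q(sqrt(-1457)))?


K = Q(sqrt(-1457)). d mod 4 = 3, so D = disc(K) = 4d = -5828
h(K) equals the number of primitive reduced positive-definite forms (a, b, c) = a*x^2 + b*x*y + c*y^2 with b^2 - 4ac = D,
where reduced means |b| <= a <= c, with b >= 0 whenever |b| = a or a = c, and primitive means gcd(a, b, c) = 1.
Reduced forces 3a^2 <= |D| = 5828, so 1 <= a <= 44; b must have the parity of D, and c = (b^2 - D)/(4a) must be an integer >= a.
Enumerate a = 1..44, b in [-a, a]:
  a=1: (1, 0, 1457)  [1]
  a=2: (2, 2, 729)  [1]
  a=3: (3, -2, 486), (3, 2, 486)  [2]
  a=4..5: none
  a=6: (6, -2, 243), (6, 2, 243)  [2]
  a=7..8: none
  a=9: (9, -2, 162), (9, 2, 162)  [2]
  a=10..12: none
  a=13: (13, -10, 114), (13, 10, 114)  [2]
  a=14..17: none
  a=18: (18, -2, 81), (18, 2, 81)  [2]
  a=19: (19, -10, 78), (19, 10, 78)  [2]
  a=20..25: none
  a=26: (26, -10, 57), (26, 10, 57)  [2]
  a=27: (27, -2, 54), (27, 2, 54)  [2]
  a=28: none
  a=29: (29, -28, 57), (29, 28, 57)  [2]
  a=30: none
  a=31: (31, 0, 47)  [1]
  a=32..37: none
  a=38: (38, -10, 39), (38, 10, 39)  [2]
  a=39: (39, 16, 39)  [1]
  a=40..44: none
Total reduced forms: 1 + 1 + 2 + 2 + 2 + 2 + 2 + 2 + 2 + 2 + 2 + 1 + 2 + 1 = 24
h = 24

24


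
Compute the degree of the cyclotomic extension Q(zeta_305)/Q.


The degree equals Euler's totient phi(305).
305 = 5 * 61
phi(305) = 240

240


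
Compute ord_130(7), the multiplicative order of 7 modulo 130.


We want ord_130(7), the smallest k >= 1 with 7^k = 1 mod 130.
n = 130 = 2 * 5 * 13, phi(130) = 48; the order divides phi(n).
Divisors of 48: 1, 2, 3, 4, 6, 8, 12, 16, 24, 48
Repeated squaring mod 130: 7^1 = 7, 7^2 = 49, 7^4 = 61, 7^8 = 81, 7^16 = 61, 7^32 = 81
Test divisors in increasing order:
  k=1: 7^1 = 7 mod 130
  k=2: 7^2 = 49 mod 130
  k=3: 7^3 = 49 * 7 = 83 mod 130
  k=4: 7^4 = 61 mod 130
  k=6: 7^6 = 61 * 49 = 129 mod 130
  k=8: 7^8 = 81 mod 130
  k=12: 7^12 = 81 * 61 = 1 mod 130  <- first divisor giving 1
Order = 12

12


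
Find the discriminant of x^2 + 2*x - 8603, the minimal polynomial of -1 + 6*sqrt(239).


The element -1 + 6*sqrt(239) has minimal polynomial:
x^2 + 2*x - 8603
Discriminant = (2)^2 - 4*(-8603)
= 4 + 34412
= 34416

34416


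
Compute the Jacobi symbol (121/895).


Compute (121/895) via quadratic reciprocity:
  reciprocity: (121/895) -> +(895/121)
  reduce: (48/121)
  pull out 2: (2/121) = +1  (since 121 mod 8 = 1)
  pull out 2: (2/121) = +1  (since 121 mod 8 = 1)
  pull out 2: (2/121) = +1  (since 121 mod 8 = 1)
  pull out 2: (2/121) = +1  (since 121 mod 8 = 1)
  reciprocity: (3/121) -> +(121/3)
  reduce: (1/3)
  (1/3) = 1
Product of signs = 1

1


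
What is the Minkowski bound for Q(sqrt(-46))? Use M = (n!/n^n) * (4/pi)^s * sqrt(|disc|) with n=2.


d = -46, d mod 4 = 2, so disc(K) = 4d = -184; |disc(K)| = 184
Imaginary quadratic field, so n = 2, s = r2 = 1, r1 = 0
M = (n!/n^n) * (4/pi)^s * sqrt(|disc(K)|) = (2!/2^2) * (4/pi)^1 * sqrt(184)
= 0.5 * 1.273240 * 13.564660
= 8.6355

8.6355


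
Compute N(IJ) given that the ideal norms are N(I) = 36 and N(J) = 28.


N(IJ) = N(I) * N(J)
= 36 * 28
= 1008

1008


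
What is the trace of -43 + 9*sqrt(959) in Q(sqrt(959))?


Tr(a + b*sqrt(d)) = (a + b*sqrt(d)) + (a - b*sqrt(d)) = 2a
= 2 * (-43)
= -86

-86


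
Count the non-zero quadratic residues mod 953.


For prime p, the number of non-zero quadratic residues is (p-1)/2.
= (953-1)/2
= 476

476


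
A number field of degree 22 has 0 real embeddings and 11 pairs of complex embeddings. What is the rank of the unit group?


By Dirichlet's unit theorem:
rank = r1 + r2 - 1
= 0 + 11 - 1
= 10

10


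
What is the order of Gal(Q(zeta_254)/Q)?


|Gal(Q(zeta_254)/Q)| = phi(254)
= 126

126


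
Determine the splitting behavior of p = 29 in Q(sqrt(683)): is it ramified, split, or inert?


K = Q(sqrt(683)). Since d mod 4 = 3, disc(K) = 2732.
Check p | disc: 2732 mod 29 = 6.
p does not divide disc. Compute Legendre symbol (d/p):
16^((29-1)/2) mod 29 = 1
(d/p) = 1, so p splits: (p) = P*P' with e=1, f=1, g=2.
Therefore p is split.

split


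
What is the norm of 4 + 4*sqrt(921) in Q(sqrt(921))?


N(a + b*sqrt(d)) = a^2 - d*b^2
= (4)^2 - (921)*(4)^2
= 16 - 14736
= -14720

-14720


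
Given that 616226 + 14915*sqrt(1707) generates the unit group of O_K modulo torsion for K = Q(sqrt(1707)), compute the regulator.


epsilon = 616226 + 14915*sqrt(1707)
= 1.2325e+06
R = ln(1.2325e+06)
= 14.0245

14.0245


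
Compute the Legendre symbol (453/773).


p = 773 is prime, so compute (453/773) with the reciprocity algorithm (Jacobi-symbol steps: pull out 2s via (2/n), flip via reciprocity, reduce):
  reciprocity: (453/773) -> +(773/453)
  reduce: (320/453)
  pull out 2: (2/453) = -1  (since 453 mod 8 = 5)
  pull out 2: (2/453) = -1  (since 453 mod 8 = 5)
  pull out 2: (2/453) = -1  (since 453 mod 8 = 5)
  pull out 2: (2/453) = -1  (since 453 mod 8 = 5)
  pull out 2: (2/453) = -1  (since 453 mod 8 = 5)
  pull out 2: (2/453) = -1  (since 453 mod 8 = 5)
  reciprocity: (5/453) -> +(453/5)
  reduce: (3/5)
  reciprocity: (3/5) -> +(5/3)
  reduce: (2/3)
  pull out 2: (2/3) = -1  (since 3 mod 8 = 3)
  (1/3) = 1
Product of signs = -1
(453/773) = -1

-1


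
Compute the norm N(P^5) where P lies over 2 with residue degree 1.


N(P^a) = p^(a*f)
= 2^(5*1)
= 2^5
= 32

32


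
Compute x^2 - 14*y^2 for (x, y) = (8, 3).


x^2 - d*y^2
= 8^2 - 14*3^2
= 64 - 126
= -62

-62


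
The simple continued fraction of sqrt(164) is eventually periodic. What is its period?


Run the CF algorithm for sqrt(164).
a_0 = floor(sqrt(164)) = 12; set m_0=0, q_0=1.
Recurrence: m' = q*a - m,  q' = (d - m'^2)/q,  a' = floor((a_0 + m')/q').
  step 1: m=12, q=20, a=1
  step 2: m=8, q=5, a=4
  step 3: m=12, q=4, a=6
  step 4: m=12, q=5, a=4
  step 5: m=8, q=20, a=1
  step 6: m=12, q=1, a=24
a_6 = 2*a_0 = 24, so the period closes here.
sqrt(164) = [12; 1, 4, 6, 4, 1, 24]
Period length = 6

6


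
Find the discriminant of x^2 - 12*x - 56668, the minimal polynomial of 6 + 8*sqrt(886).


The element 6 + 8*sqrt(886) has minimal polynomial:
x^2 - 12*x - 56668
Discriminant = (-12)^2 - 4*(-56668)
= 144 + 226672
= 226816

226816


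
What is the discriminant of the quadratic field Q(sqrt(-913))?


For K = Q(sqrt(d)) with d squarefree: disc(K) = d if d = 1 mod 4, and disc(K) = 4d if d = 2 or 3 mod 4.
Here d = -913, and d mod 4 = 3.
d = 3 mod 4, not 1 (O_K = Z[sqrt(d)]), so disc(K) = 4d = 4 * (-913) = -3652

-3652


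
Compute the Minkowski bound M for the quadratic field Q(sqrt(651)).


d = 651, d mod 4 = 3, so disc(K) = 4d = 2604; |disc(K)| = 2604
Real quadratic field, so n = 2, s = r2 = 0, r1 = 2
M = (n!/n^n) * (4/pi)^s * sqrt(|disc(K)|) = (2!/2^2) * (4/pi)^0 * sqrt(2604)
= 0.5 * 1.000000 * 51.029403
= 25.5147

25.5147


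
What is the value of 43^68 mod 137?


p = 137 is prime and the exponent is (p-1)/2 = 68, so by Euler's criterion 43^68 = (43/137) = +1 or -1 mod 137.
Compute by square-and-multiply:
  68 = 64 + 4 (binary 1000100)
  Repeated squaring mod 137: 43^1 = 43, 43^2 = 68, 43^4 = 103, 43^8 = 60, 43^16 = 38, 43^32 = 74, 43^64 = 133
  43^68 = 43^64 * 43^4 = 133 * 103 mod 137
    133 * 103 = 13699 = 136 mod 137
  43^68 = 136 mod 137
Result 136 = p - 1 = -1 mod 137: 43 is a quadratic non-residue mod 137. As a residue in [0, p-1] the value is 136.
43^68 mod 137 = 136

136


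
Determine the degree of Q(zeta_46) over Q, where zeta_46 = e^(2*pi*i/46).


The degree equals Euler's totient phi(46).
46 = 2 * 23
phi(46) = 22

22


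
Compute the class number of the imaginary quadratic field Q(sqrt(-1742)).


K = Q(sqrt(-1742)). d mod 4 = 2, so D = disc(K) = 4d = -6968
h(K) equals the number of primitive reduced positive-definite forms (a, b, c) = a*x^2 + b*x*y + c*y^2 with b^2 - 4ac = D,
where reduced means |b| <= a <= c, with b >= 0 whenever |b| = a or a = c, and primitive means gcd(a, b, c) = 1.
Reduced forces 3a^2 <= |D| = 6968, so 1 <= a <= 48; b must have the parity of D, and c = (b^2 - D)/(4a) must be an integer >= a.
Enumerate a = 1..48, b in [-a, a]:
  a=1: (1, 0, 1742)  [1]
  a=2: (2, 0, 871)  [1]
  a=3: (3, -2, 581), (3, 2, 581)  [2]
  a=4..5: none
  a=6: (6, -4, 291), (6, 4, 291)  [2]
  a=7: (7, -2, 249), (7, 2, 249)  [2]
  a=8: none
  a=9: (9, -4, 194), (9, 4, 194)  [2]
  a=10..12: none
  a=13: (13, 0, 134)  [1]
  a=14: (14, -12, 127), (14, 12, 127)  [2]
  a=15..16: none
  a=17: (17, -6, 103), (17, 6, 103)  [2]
  a=18: (18, -4, 97), (18, 4, 97)  [2]
  a=19: (19, -10, 93), (19, 10, 93)  [2]
  a=20: none
  a=21: (21, -16, 86), (21, -2, 83), (21, 2, 83), (21, 16, 86)  [4]
  a=22: none
  a=23: (23, -22, 81), (23, 22, 81)  [2]
  a=24..25: none
  a=26: (26, 0, 67)  [1]
  a=27: (27, -22, 69), (27, 22, 69)  [2]
  a=28..30: none
  a=31: (31, -10, 57), (31, 10, 57)  [2]
  a=32..33: none
  a=34: (34, -28, 57), (34, 28, 57)  [2]
  a=35..36: none
  a=37: (37, -32, 54), (37, 32, 54)  [2]
  a=38: (38, -28, 51), (38, 28, 51)  [2]
  a=39: (39, -26, 49), (39, 26, 49)  [2]
  a=40: none
  a=41: (41, -24, 46), (41, 24, 46)  [2]
  a=42: (42, -40, 51), (42, -16, 43), (42, 16, 43), (42, 40, 51)  [4]
  a=43..48: none
Total reduced forms: 1 + 1 + 2 + 2 + 2 + 2 + 1 + 2 + 2 + 2 + 2 + 4 + 2 + 1 + 2 + 2 + 2 + 2 + 2 + 2 + 2 + 4 = 44
h = 44

44


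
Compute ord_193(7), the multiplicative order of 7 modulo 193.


We want ord_193(7), the smallest k >= 1 with 7^k = 1 mod 193.
n = 193 = 193, phi(193) = 192; the order divides phi(n).
Divisors of 192: 1, 2, 3, 4, 6, 8, 12, 16, 24, 32, 48, 64, 96, 192
Repeated squaring mod 193: 7^1 = 7, 7^2 = 49, 7^4 = 85, 7^8 = 84, 7^16 = 108, 7^32 = 84, 7^64 = 108, 7^128 = 84
Test divisors in increasing order:
  k=1: 7^1 = 7 mod 193
  k=2: 7^2 = 49 mod 193
  k=3: 7^3 = 49 * 7 = 150 mod 193
  k=4: 7^4 = 85 mod 193
  k=6: 7^6 = 85 * 49 = 112 mod 193
  k=8: 7^8 = 84 mod 193
  k=12: 7^12 = 84 * 85 = 192 mod 193
  k=16: 7^16 = 108 mod 193
  k=24: 7^24 = 108 * 84 = 1 mod 193  <- first divisor giving 1
Order = 24

24


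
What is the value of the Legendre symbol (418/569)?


p = 569 is prime, so compute (418/569) with the reciprocity algorithm (Jacobi-symbol steps: pull out 2s via (2/n), flip via reciprocity, reduce):
  pull out 2: (2/569) = +1  (since 569 mod 8 = 1)
  reciprocity: (209/569) -> +(569/209)
  reduce: (151/209)
  reciprocity: (151/209) -> +(209/151)
  reduce: (58/151)
  pull out 2: (2/151) = +1  (since 151 mod 8 = 7)
  reciprocity: (29/151) -> +(151/29)
  reduce: (6/29)
  pull out 2: (2/29) = -1  (since 29 mod 8 = 5)
  reciprocity: (3/29) -> +(29/3)
  reduce: (2/3)
  pull out 2: (2/3) = -1  (since 3 mod 8 = 3)
  (1/3) = 1
Product of signs = 1
(418/569) = 1

1


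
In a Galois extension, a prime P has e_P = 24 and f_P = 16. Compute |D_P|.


|D_P| = e * f
= 24 * 16
= 384

384


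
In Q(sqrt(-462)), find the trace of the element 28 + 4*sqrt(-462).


Tr(a + b*sqrt(d)) = (a + b*sqrt(d)) + (a - b*sqrt(d)) = 2a
= 2 * (28)
= 56

56


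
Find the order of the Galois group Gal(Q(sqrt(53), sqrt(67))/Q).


The 2 square roots of distinct primes are multiplicatively independent over Q,
so [K:Q] = 2^2 and Gal(K/Q) is isomorphic to (Z/2Z)^2.
|Gal| = 2^2 = 4

4


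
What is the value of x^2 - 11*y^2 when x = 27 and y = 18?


x^2 - d*y^2
= 27^2 - 11*18^2
= 729 - 3564
= -2835

-2835


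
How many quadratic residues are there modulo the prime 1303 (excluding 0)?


For prime p, the number of non-zero quadratic residues is (p-1)/2.
= (1303-1)/2
= 651

651


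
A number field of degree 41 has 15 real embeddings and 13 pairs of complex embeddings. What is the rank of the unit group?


By Dirichlet's unit theorem:
rank = r1 + r2 - 1
= 15 + 13 - 1
= 27

27


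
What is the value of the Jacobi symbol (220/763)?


Compute (220/763) via quadratic reciprocity:
  pull out 2: (2/763) = -1  (since 763 mod 8 = 3)
  pull out 2: (2/763) = -1  (since 763 mod 8 = 3)
  reciprocity: (55/763) -> -(763/55)
  reduce: (48/55)
  pull out 2: (2/55) = +1  (since 55 mod 8 = 7)
  pull out 2: (2/55) = +1  (since 55 mod 8 = 7)
  pull out 2: (2/55) = +1  (since 55 mod 8 = 7)
  pull out 2: (2/55) = +1  (since 55 mod 8 = 7)
  reciprocity: (3/55) -> -(55/3)
  reduce: (1/3)
  (1/3) = 1
Product of signs = 1

1


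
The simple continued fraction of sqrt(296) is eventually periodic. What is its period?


Run the CF algorithm for sqrt(296).
a_0 = floor(sqrt(296)) = 17; set m_0=0, q_0=1.
Recurrence: m' = q*a - m,  q' = (d - m'^2)/q,  a' = floor((a_0 + m')/q').
  step 1: m=17, q=7, a=4
  step 2: m=11, q=25, a=1
  step 3: m=14, q=4, a=7
  step 4: m=14, q=25, a=1
  step 5: m=11, q=7, a=4
  step 6: m=17, q=1, a=34
a_6 = 2*a_0 = 34, so the period closes here.
sqrt(296) = [17; 4, 1, 7, 1, 4, 34]
Period length = 6

6


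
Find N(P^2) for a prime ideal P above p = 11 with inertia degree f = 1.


N(P^a) = p^(a*f)
= 11^(2*1)
= 11^2
= 121

121


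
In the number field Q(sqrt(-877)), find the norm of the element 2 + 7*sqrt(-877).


N(a + b*sqrt(d)) = a^2 - d*b^2
= (2)^2 - (-877)*(7)^2
= 4 + 42973
= 42977

42977


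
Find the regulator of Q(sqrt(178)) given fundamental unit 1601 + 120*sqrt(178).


epsilon = 1601 + 120*sqrt(178)
= 3201.9997
R = ln(3201.9997)
= 8.0715

8.0715


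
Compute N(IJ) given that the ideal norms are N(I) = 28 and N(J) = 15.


N(IJ) = N(I) * N(J)
= 28 * 15
= 420

420


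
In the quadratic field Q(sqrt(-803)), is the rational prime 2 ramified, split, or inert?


K = Q(sqrt(-803)). Since d mod 4 = 1, disc(K) = -803.
Check p | disc: -803 mod 2 = 1.
p=2 does not divide disc (d is 1 mod 4). 2 splits iff d = 1 mod 8.
d mod 8 = 5, so (d/2) = -1.
(d/p) = -1, so p is inert: (p) stays prime with e=1, f=2, g=1.
Therefore p is inert.

inert


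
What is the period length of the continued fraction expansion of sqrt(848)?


Run the CF algorithm for sqrt(848).
a_0 = floor(sqrt(848)) = 29; set m_0=0, q_0=1.
Recurrence: m' = q*a - m,  q' = (d - m'^2)/q,  a' = floor((a_0 + m')/q').
  step 1: m=29, q=7, a=8
  step 2: m=27, q=17, a=3
  step 3: m=24, q=16, a=3
  step 4: m=24, q=17, a=3
  step 5: m=27, q=7, a=8
  step 6: m=29, q=1, a=58
a_6 = 2*a_0 = 58, so the period closes here.
sqrt(848) = [29; 8, 3, 3, 3, 8, 58]
Period length = 6

6


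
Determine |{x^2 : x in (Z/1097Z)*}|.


For prime p, the number of non-zero quadratic residues is (p-1)/2.
= (1097-1)/2
= 548

548


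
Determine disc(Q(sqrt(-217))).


For K = Q(sqrt(d)) with d squarefree: disc(K) = d if d = 1 mod 4, and disc(K) = 4d if d = 2 or 3 mod 4.
Here d = -217, and d mod 4 = 3.
d = 3 mod 4, not 1 (O_K = Z[sqrt(d)]), so disc(K) = 4d = 4 * (-217) = -868

-868


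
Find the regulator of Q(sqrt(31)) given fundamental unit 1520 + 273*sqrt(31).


epsilon = 1520 + 273*sqrt(31)
= 3039.9997
R = ln(3039.9997)
= 8.0196

8.0196


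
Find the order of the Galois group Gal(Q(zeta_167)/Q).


|Gal(Q(zeta_167)/Q)| = phi(167)
= 166

166


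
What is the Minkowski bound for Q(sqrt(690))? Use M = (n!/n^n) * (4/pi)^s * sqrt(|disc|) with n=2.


d = 690, d mod 4 = 2, so disc(K) = 4d = 2760; |disc(K)| = 2760
Real quadratic field, so n = 2, s = r2 = 0, r1 = 2
M = (n!/n^n) * (4/pi)^s * sqrt(|disc(K)|) = (2!/2^2) * (4/pi)^0 * sqrt(2760)
= 0.5 * 1.000000 * 52.535702
= 26.2679

26.2679


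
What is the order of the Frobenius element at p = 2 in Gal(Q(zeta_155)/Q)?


The Frobenius at p in Gal(Q(zeta_n)/Q) = (Z/nZ)* is the class of p, so its order is ord_155(2), the smallest k >= 1 with 2^k = 1 mod 155.
n = 155 = 5 * 31, phi(155) = 120; the order divides phi(n).
Divisors of 120: 1, 2, 3, 4, 5, 6, 8, 10, 12, 15, 20, 24, 30, 40, 60, 120
Repeated squaring mod 155: 2^1 = 2, 2^2 = 4, 2^4 = 16, 2^8 = 101, 2^16 = 126, 2^32 = 66, 2^64 = 16
Test divisors in increasing order:
  k=1: 2^1 = 2 mod 155
  k=2: 2^2 = 4 mod 155
  k=3: 2^3 = 4 * 2 = 8 mod 155
  k=4: 2^4 = 16 mod 155
  k=5: 2^5 = 16 * 2 = 32 mod 155
  k=6: 2^6 = 16 * 4 = 64 mod 155
  k=8: 2^8 = 101 mod 155
  k=10: 2^10 = 101 * 4 = 94 mod 155
  k=12: 2^12 = 101 * 16 = 66 mod 155
  k=15: 2^15 = 101 * 16 * 4 * 2 = 63 mod 155
  k=20: 2^20 = 126 * 16 = 1 mod 155  <- first divisor giving 1
Order = 20

20


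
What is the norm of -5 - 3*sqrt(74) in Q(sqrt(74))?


N(a + b*sqrt(d)) = a^2 - d*b^2
= (-5)^2 - (74)*(-3)^2
= 25 - 666
= -641

-641


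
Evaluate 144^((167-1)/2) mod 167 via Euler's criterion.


p = 167 is prime and the exponent is (p-1)/2 = 83, so by Euler's criterion 144^83 = (144/167) = +1 or -1 mod 167.
Compute by square-and-multiply:
  83 = 64 + 16 + 2 + 1 (binary 1010011)
  Repeated squaring mod 167: 144^1 = 144, 144^2 = 28, 144^4 = 116, 144^8 = 96, 144^16 = 31, 144^32 = 126, 144^64 = 11
  144^83 = 144^64 * 144^16 * 144^2 * 144^1 = 11 * 31 * 28 * 144 mod 167
    11 * 31 = 341 = 7 mod 167
    7 * 28 = 196 = 29 mod 167
    29 * 144 = 4176 = 1 mod 167
  144^83 = 1 mod 167
Result 1: 144 is a quadratic residue mod 167.
144^83 mod 167 = 1

1


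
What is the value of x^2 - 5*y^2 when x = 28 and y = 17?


x^2 - d*y^2
= 28^2 - 5*17^2
= 784 - 1445
= -661

-661


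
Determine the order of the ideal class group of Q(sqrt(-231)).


K = Q(sqrt(-231)). d mod 4 = 1, so D = disc(K) = d = -231
h(K) equals the number of primitive reduced positive-definite forms (a, b, c) = a*x^2 + b*x*y + c*y^2 with b^2 - 4ac = D,
where reduced means |b| <= a <= c, with b >= 0 whenever |b| = a or a = c, and primitive means gcd(a, b, c) = 1.
Reduced forces 3a^2 <= |D| = 231, so 1 <= a <= 8; b must have the parity of D, and c = (b^2 - D)/(4a) must be an integer >= a.
Enumerate a = 1..8, b in [-a, a]:
  a=1: (1, 1, 58)  [1]
  a=2: (2, -1, 29), (2, 1, 29)  [2]
  a=3: (3, 3, 20)  [1]
  a=4: (4, -3, 15), (4, 3, 15)  [2]
  a=5: (5, -3, 12), (5, 3, 12)  [2]
  a=6: (6, -3, 10), (6, 3, 10)  [2]
  a=7: (7, 7, 10)  [1]
  a=8: (8, 5, 8)  [1]
Total reduced forms: 1 + 2 + 1 + 2 + 2 + 2 + 1 + 1 = 12
h = 12

12


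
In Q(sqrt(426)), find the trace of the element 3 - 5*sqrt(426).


Tr(a + b*sqrt(d)) = (a + b*sqrt(d)) + (a - b*sqrt(d)) = 2a
= 2 * (3)
= 6

6


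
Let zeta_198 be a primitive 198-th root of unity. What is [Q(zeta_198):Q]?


The degree equals Euler's totient phi(198).
198 = 2 * 3^2 * 11
phi(198) = 60

60


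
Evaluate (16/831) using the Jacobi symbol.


Compute (16/831) via quadratic reciprocity:
  pull out 2: (2/831) = +1  (since 831 mod 8 = 7)
  pull out 2: (2/831) = +1  (since 831 mod 8 = 7)
  pull out 2: (2/831) = +1  (since 831 mod 8 = 7)
  pull out 2: (2/831) = +1  (since 831 mod 8 = 7)
  (1/831) = 1
Product of signs = 1

1


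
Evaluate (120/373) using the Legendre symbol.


p = 373 is prime, so compute (120/373) with the reciprocity algorithm (Jacobi-symbol steps: pull out 2s via (2/n), flip via reciprocity, reduce):
  pull out 2: (2/373) = -1  (since 373 mod 8 = 5)
  pull out 2: (2/373) = -1  (since 373 mod 8 = 5)
  pull out 2: (2/373) = -1  (since 373 mod 8 = 5)
  reciprocity: (15/373) -> +(373/15)
  reduce: (13/15)
  reciprocity: (13/15) -> +(15/13)
  reduce: (2/13)
  pull out 2: (2/13) = -1  (since 13 mod 8 = 5)
  (1/13) = 1
Product of signs = 1
(120/373) = 1

1


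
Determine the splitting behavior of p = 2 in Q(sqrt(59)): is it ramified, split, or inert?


K = Q(sqrt(59)). Since d mod 4 = 3, disc(K) = 236.
Check p | disc: 236 mod 2 = 0.
p divides disc, so p ramifies: (p) = P^2 with e=2, f=1, g=1.
Therefore p is ramified.

ramified


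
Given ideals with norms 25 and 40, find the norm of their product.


N(IJ) = N(I) * N(J)
= 25 * 40
= 1000

1000


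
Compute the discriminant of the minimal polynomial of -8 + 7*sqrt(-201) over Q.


The element -8 + 7*sqrt(-201) has minimal polynomial:
x^2 + 16*x + 9913
Discriminant = (16)^2 - 4*(9913)
= 256 - 39652
= -39396

-39396


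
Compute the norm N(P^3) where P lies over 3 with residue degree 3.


N(P^a) = p^(a*f)
= 3^(3*3)
= 3^9
= 19683

19683


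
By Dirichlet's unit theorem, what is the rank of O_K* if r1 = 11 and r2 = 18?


By Dirichlet's unit theorem:
rank = r1 + r2 - 1
= 11 + 18 - 1
= 28

28


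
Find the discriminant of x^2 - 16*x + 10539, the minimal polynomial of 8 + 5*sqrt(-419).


The element 8 + 5*sqrt(-419) has minimal polynomial:
x^2 - 16*x + 10539
Discriminant = (-16)^2 - 4*(10539)
= 256 - 42156
= -41900

-41900


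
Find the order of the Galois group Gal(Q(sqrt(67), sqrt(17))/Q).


The 2 square roots of distinct primes are multiplicatively independent over Q,
so [K:Q] = 2^2 and Gal(K/Q) is isomorphic to (Z/2Z)^2.
|Gal| = 2^2 = 4

4


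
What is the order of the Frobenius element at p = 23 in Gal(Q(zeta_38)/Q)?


The Frobenius at p in Gal(Q(zeta_n)/Q) = (Z/nZ)* is the class of p, so its order is ord_38(23), the smallest k >= 1 with 23^k = 1 mod 38.
n = 38 = 2 * 19, phi(38) = 18; the order divides phi(n).
Divisors of 18: 1, 2, 3, 6, 9, 18
Repeated squaring mod 38: 23^1 = 23, 23^2 = 35, 23^4 = 9, 23^8 = 5, 23^16 = 25
Test divisors in increasing order:
  k=1: 23^1 = 23 mod 38
  k=2: 23^2 = 35 mod 38
  k=3: 23^3 = 35 * 23 = 7 mod 38
  k=6: 23^6 = 9 * 35 = 11 mod 38
  k=9: 23^9 = 5 * 23 = 1 mod 38  <- first divisor giving 1
Order = 9

9


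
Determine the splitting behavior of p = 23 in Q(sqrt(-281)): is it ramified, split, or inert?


K = Q(sqrt(-281)). Since d mod 4 = 3, disc(K) = -1124.
Check p | disc: -1124 mod 23 = 3.
p does not divide disc. Compute Legendre symbol (d/p):
18^((23-1)/2) mod 23 = 1
(d/p) = 1, so p splits: (p) = P*P' with e=1, f=1, g=2.
Therefore p is split.

split


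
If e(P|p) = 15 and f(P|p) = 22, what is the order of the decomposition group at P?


|D_P| = e * f
= 15 * 22
= 330

330


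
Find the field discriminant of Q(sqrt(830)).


For K = Q(sqrt(d)) with d squarefree: disc(K) = d if d = 1 mod 4, and disc(K) = 4d if d = 2 or 3 mod 4.
Here d = 830, and d mod 4 = 2.
d = 2 mod 4, not 1 (O_K = Z[sqrt(d)]), so disc(K) = 4d = 4 * (830) = 3320

3320


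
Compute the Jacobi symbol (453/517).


Compute (453/517) via quadratic reciprocity:
  reciprocity: (453/517) -> +(517/453)
  reduce: (64/453)
  pull out 2: (2/453) = -1  (since 453 mod 8 = 5)
  pull out 2: (2/453) = -1  (since 453 mod 8 = 5)
  pull out 2: (2/453) = -1  (since 453 mod 8 = 5)
  pull out 2: (2/453) = -1  (since 453 mod 8 = 5)
  pull out 2: (2/453) = -1  (since 453 mod 8 = 5)
  pull out 2: (2/453) = -1  (since 453 mod 8 = 5)
  (1/453) = 1
Product of signs = 1

1


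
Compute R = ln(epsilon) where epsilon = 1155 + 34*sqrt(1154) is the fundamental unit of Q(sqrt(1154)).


epsilon = 1155 + 34*sqrt(1154)
= 2309.9996
R = ln(2309.9996)
= 7.7450

7.7450


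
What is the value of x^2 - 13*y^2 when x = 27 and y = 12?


x^2 - d*y^2
= 27^2 - 13*12^2
= 729 - 1872
= -1143

-1143


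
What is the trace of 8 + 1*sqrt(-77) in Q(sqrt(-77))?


Tr(a + b*sqrt(d)) = (a + b*sqrt(d)) + (a - b*sqrt(d)) = 2a
= 2 * (8)
= 16

16


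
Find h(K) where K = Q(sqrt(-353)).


K = Q(sqrt(-353)). d mod 4 = 3, so D = disc(K) = 4d = -1412
h(K) equals the number of primitive reduced positive-definite forms (a, b, c) = a*x^2 + b*x*y + c*y^2 with b^2 - 4ac = D,
where reduced means |b| <= a <= c, with b >= 0 whenever |b| = a or a = c, and primitive means gcd(a, b, c) = 1.
Reduced forces 3a^2 <= |D| = 1412, so 1 <= a <= 21; b must have the parity of D, and c = (b^2 - D)/(4a) must be an integer >= a.
Enumerate a = 1..21, b in [-a, a]:
  a=1: (1, 0, 353)  [1]
  a=2: (2, 2, 177)  [1]
  a=3: (3, -2, 118), (3, 2, 118)  [2]
  a=4..5: none
  a=6: (6, -2, 59), (6, 2, 59)  [2]
  a=7: (7, -4, 51), (7, 4, 51)  [2]
  a=8: none
  a=9: (9, -8, 41), (9, 8, 41)  [2]
  a=10..13: none
  a=14: (14, -10, 27), (14, 10, 27)  [2]
  a=15..16: none
  a=17: (17, -4, 21), (17, 4, 21)  [2]
  a=18: (18, -10, 21), (18, 10, 21)  [2]
  a=19..21: none
Total reduced forms: 1 + 1 + 2 + 2 + 2 + 2 + 2 + 2 + 2 = 16
h = 16

16


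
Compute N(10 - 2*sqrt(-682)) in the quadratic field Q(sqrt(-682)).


N(a + b*sqrt(d)) = a^2 - d*b^2
= (10)^2 - (-682)*(-2)^2
= 100 + 2728
= 2828

2828


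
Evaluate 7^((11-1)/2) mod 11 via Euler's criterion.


p = 11 is prime and the exponent is (p-1)/2 = 5, so by Euler's criterion 7^5 = (7/11) = +1 or -1 mod 11.
Compute by square-and-multiply:
  5 = 4 + 1 (binary 101)
  Repeated squaring mod 11: 7^1 = 7, 7^2 = 5, 7^4 = 3
  7^5 = 7^4 * 7^1 = 3 * 7 mod 11
    3 * 7 = 21 = 10 mod 11
  7^5 = 10 mod 11
Result 10 = p - 1 = -1 mod 11: 7 is a quadratic non-residue mod 11. As a residue in [0, p-1] the value is 10.
7^5 mod 11 = 10

10


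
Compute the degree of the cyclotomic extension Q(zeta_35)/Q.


The degree equals Euler's totient phi(35).
35 = 5 * 7
phi(35) = 24

24


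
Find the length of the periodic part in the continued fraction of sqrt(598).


Run the CF algorithm for sqrt(598).
a_0 = floor(sqrt(598)) = 24; set m_0=0, q_0=1.
Recurrence: m' = q*a - m,  q' = (d - m'^2)/q,  a' = floor((a_0 + m')/q').
  step 1: m=24, q=22, a=2
  step 2: m=20, q=9, a=4
  step 3: m=16, q=38, a=1
  step 4: m=22, q=3, a=15
  step 5: m=23, q=23, a=2
  step 6: m=23, q=3, a=15
  step 7: m=22, q=38, a=1
  step 8: m=16, q=9, a=4
  step 9: m=20, q=22, a=2
  step 10: m=24, q=1, a=48
a_10 = 2*a_0 = 48, so the period closes here.
sqrt(598) = [24; 2, 4, 1, 15, 2, 15, 1, 4, 2, 48]
Period length = 10

10


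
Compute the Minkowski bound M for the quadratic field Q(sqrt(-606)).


d = -606, d mod 4 = 2, so disc(K) = 4d = -2424; |disc(K)| = 2424
Imaginary quadratic field, so n = 2, s = r2 = 1, r1 = 0
M = (n!/n^n) * (4/pi)^s * sqrt(|disc(K)|) = (2!/2^2) * (4/pi)^1 * sqrt(2424)
= 0.5 * 1.273240 * 49.234135
= 31.3434

31.3434


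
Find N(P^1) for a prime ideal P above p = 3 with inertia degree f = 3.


N(P^a) = p^(a*f)
= 3^(1*3)
= 3^3
= 27

27


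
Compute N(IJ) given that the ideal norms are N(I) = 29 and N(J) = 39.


N(IJ) = N(I) * N(J)
= 29 * 39
= 1131

1131


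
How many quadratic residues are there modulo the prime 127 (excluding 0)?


For prime p, the number of non-zero quadratic residues is (p-1)/2.
= (127-1)/2
= 63

63


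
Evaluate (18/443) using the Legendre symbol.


p = 443 is prime, so compute (18/443) with the reciprocity algorithm (Jacobi-symbol steps: pull out 2s via (2/n), flip via reciprocity, reduce):
  pull out 2: (2/443) = -1  (since 443 mod 8 = 3)
  reciprocity: (9/443) -> +(443/9)
  reduce: (2/9)
  pull out 2: (2/9) = +1  (since 9 mod 8 = 1)
  (1/9) = 1
Product of signs = -1
(18/443) = -1

-1


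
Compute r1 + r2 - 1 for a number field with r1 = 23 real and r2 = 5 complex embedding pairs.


By Dirichlet's unit theorem:
rank = r1 + r2 - 1
= 23 + 5 - 1
= 27

27


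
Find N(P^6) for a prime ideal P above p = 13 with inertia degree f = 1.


N(P^a) = p^(a*f)
= 13^(6*1)
= 13^6
= 4826809

4826809


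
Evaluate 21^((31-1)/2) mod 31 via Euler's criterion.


p = 31 is prime and the exponent is (p-1)/2 = 15, so by Euler's criterion 21^15 = (21/31) = +1 or -1 mod 31.
Compute by square-and-multiply:
  15 = 8 + 4 + 2 + 1 (binary 1111)
  Repeated squaring mod 31: 21^1 = 21, 21^2 = 7, 21^4 = 18, 21^8 = 14
  21^15 = 21^8 * 21^4 * 21^2 * 21^1 = 14 * 18 * 7 * 21 mod 31
    14 * 18 = 252 = 4 mod 31
    4 * 7 = 28 = 28 mod 31
    28 * 21 = 588 = 30 mod 31
  21^15 = 30 mod 31
Result 30 = p - 1 = -1 mod 31: 21 is a quadratic non-residue mod 31. As a residue in [0, p-1] the value is 30.
21^15 mod 31 = 30

30


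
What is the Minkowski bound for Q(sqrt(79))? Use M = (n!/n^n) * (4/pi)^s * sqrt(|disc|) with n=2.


d = 79, d mod 4 = 3, so disc(K) = 4d = 316; |disc(K)| = 316
Real quadratic field, so n = 2, s = r2 = 0, r1 = 2
M = (n!/n^n) * (4/pi)^s * sqrt(|disc(K)|) = (2!/2^2) * (4/pi)^0 * sqrt(316)
= 0.5 * 1.000000 * 17.776389
= 8.8882

8.8882


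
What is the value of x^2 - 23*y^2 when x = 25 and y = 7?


x^2 - d*y^2
= 25^2 - 23*7^2
= 625 - 1127
= -502

-502


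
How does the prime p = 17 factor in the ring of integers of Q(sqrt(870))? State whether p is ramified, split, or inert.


K = Q(sqrt(870)). Since d mod 4 = 2, disc(K) = 3480.
Check p | disc: 3480 mod 17 = 12.
p does not divide disc. Compute Legendre symbol (d/p):
3^((17-1)/2) mod 17 = -1
(d/p) = -1, so p is inert: (p) stays prime with e=1, f=2, g=1.
Therefore p is inert.

inert


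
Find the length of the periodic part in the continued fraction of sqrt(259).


Run the CF algorithm for sqrt(259).
a_0 = floor(sqrt(259)) = 16; set m_0=0, q_0=1.
Recurrence: m' = q*a - m,  q' = (d - m'^2)/q,  a' = floor((a_0 + m')/q').
  step 1: m=16, q=3, a=10
  step 2: m=14, q=21, a=1
  step 3: m=7, q=10, a=2
  step 4: m=13, q=9, a=3
  step 5: m=14, q=7, a=4
  step 6: m=14, q=9, a=3
  step 7: m=13, q=10, a=2
  step 8: m=7, q=21, a=1
  step 9: m=14, q=3, a=10
  step 10: m=16, q=1, a=32
a_10 = 2*a_0 = 32, so the period closes here.
sqrt(259) = [16; 10, 1, 2, 3, 4, 3, 2, 1, 10, 32]
Period length = 10

10


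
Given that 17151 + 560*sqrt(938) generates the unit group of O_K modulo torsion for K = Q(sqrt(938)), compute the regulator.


epsilon = 17151 + 560*sqrt(938)
= 34302.0000
R = ln(34302.0000)
= 10.4430

10.4430


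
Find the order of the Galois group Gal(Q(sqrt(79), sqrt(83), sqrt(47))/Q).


The 3 square roots of distinct primes are multiplicatively independent over Q,
so [K:Q] = 2^3 and Gal(K/Q) is isomorphic to (Z/2Z)^3.
|Gal| = 2^3 = 8

8


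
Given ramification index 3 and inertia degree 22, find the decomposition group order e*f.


|D_P| = e * f
= 3 * 22
= 66

66


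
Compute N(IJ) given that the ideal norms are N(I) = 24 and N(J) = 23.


N(IJ) = N(I) * N(J)
= 24 * 23
= 552

552


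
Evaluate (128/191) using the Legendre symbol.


p = 191 is prime, so compute (128/191) with the reciprocity algorithm (Jacobi-symbol steps: pull out 2s via (2/n), flip via reciprocity, reduce):
  pull out 2: (2/191) = +1  (since 191 mod 8 = 7)
  pull out 2: (2/191) = +1  (since 191 mod 8 = 7)
  pull out 2: (2/191) = +1  (since 191 mod 8 = 7)
  pull out 2: (2/191) = +1  (since 191 mod 8 = 7)
  pull out 2: (2/191) = +1  (since 191 mod 8 = 7)
  pull out 2: (2/191) = +1  (since 191 mod 8 = 7)
  pull out 2: (2/191) = +1  (since 191 mod 8 = 7)
  (1/191) = 1
Product of signs = 1
(128/191) = 1

1


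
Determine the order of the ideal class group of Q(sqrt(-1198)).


K = Q(sqrt(-1198)). d mod 4 = 2, so D = disc(K) = 4d = -4792
h(K) equals the number of primitive reduced positive-definite forms (a, b, c) = a*x^2 + b*x*y + c*y^2 with b^2 - 4ac = D,
where reduced means |b| <= a <= c, with b >= 0 whenever |b| = a or a = c, and primitive means gcd(a, b, c) = 1.
Reduced forces 3a^2 <= |D| = 4792, so 1 <= a <= 39; b must have the parity of D, and c = (b^2 - D)/(4a) must be an integer >= a.
Enumerate a = 1..39, b in [-a, a]:
  a=1: (1, 0, 1198)  [1]
  a=2: (2, 0, 599)  [1]
  a=3..10: none
  a=11: (11, -2, 109), (11, 2, 109)  [2]
  a=12..16: none
  a=17: (17, -6, 71), (17, 6, 71)  [2]
  a=18..21: none
  a=22: (22, -20, 59), (22, 20, 59)  [2]
  a=23..28: none
  a=29: (29, -14, 43), (29, 14, 43)  [2]
  a=30..33: none
  a=34: (34, -28, 41), (34, 28, 41)  [2]
  a=35..39: none
Total reduced forms: 1 + 1 + 2 + 2 + 2 + 2 + 2 = 12
h = 12

12


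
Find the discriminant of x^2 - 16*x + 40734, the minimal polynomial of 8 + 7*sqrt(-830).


The element 8 + 7*sqrt(-830) has minimal polynomial:
x^2 - 16*x + 40734
Discriminant = (-16)^2 - 4*(40734)
= 256 - 162936
= -162680

-162680


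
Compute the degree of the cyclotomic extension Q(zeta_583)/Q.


The degree equals Euler's totient phi(583).
583 = 11 * 53
phi(583) = 520

520


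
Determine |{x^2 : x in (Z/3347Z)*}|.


For prime p, the number of non-zero quadratic residues is (p-1)/2.
= (3347-1)/2
= 1673

1673


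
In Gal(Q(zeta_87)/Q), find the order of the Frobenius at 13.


The Frobenius at p in Gal(Q(zeta_n)/Q) = (Z/nZ)* is the class of p, so its order is ord_87(13), the smallest k >= 1 with 13^k = 1 mod 87.
n = 87 = 3 * 29, phi(87) = 56; the order divides phi(n).
Divisors of 56: 1, 2, 4, 7, 8, 14, 28, 56
Repeated squaring mod 87: 13^1 = 13, 13^2 = 82, 13^4 = 25, 13^8 = 16, 13^16 = 82, 13^32 = 25
Test divisors in increasing order:
  k=1: 13^1 = 13 mod 87
  k=2: 13^2 = 82 mod 87
  k=4: 13^4 = 25 mod 87
  k=7: 13^7 = 25 * 82 * 13 = 28 mod 87
  k=8: 13^8 = 16 mod 87
  k=14: 13^14 = 16 * 25 * 82 = 1 mod 87  <- first divisor giving 1
Order = 14

14


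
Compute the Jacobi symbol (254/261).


Compute (254/261) via quadratic reciprocity:
  pull out 2: (2/261) = -1  (since 261 mod 8 = 5)
  reciprocity: (127/261) -> +(261/127)
  reduce: (7/127)
  reciprocity: (7/127) -> -(127/7)
  reduce: (1/7)
  (1/7) = 1
Product of signs = 1

1


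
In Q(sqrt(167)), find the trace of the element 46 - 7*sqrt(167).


Tr(a + b*sqrt(d)) = (a + b*sqrt(d)) + (a - b*sqrt(d)) = 2a
= 2 * (46)
= 92

92


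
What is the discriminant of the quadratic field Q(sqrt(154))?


For K = Q(sqrt(d)) with d squarefree: disc(K) = d if d = 1 mod 4, and disc(K) = 4d if d = 2 or 3 mod 4.
Here d = 154, and d mod 4 = 2.
d = 2 mod 4, not 1 (O_K = Z[sqrt(d)]), so disc(K) = 4d = 4 * (154) = 616

616


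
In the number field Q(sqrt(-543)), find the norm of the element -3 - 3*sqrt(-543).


N(a + b*sqrt(d)) = a^2 - d*b^2
= (-3)^2 - (-543)*(-3)^2
= 9 + 4887
= 4896

4896


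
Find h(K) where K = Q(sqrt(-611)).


K = Q(sqrt(-611)). d mod 4 = 1, so D = disc(K) = d = -611
h(K) equals the number of primitive reduced positive-definite forms (a, b, c) = a*x^2 + b*x*y + c*y^2 with b^2 - 4ac = D,
where reduced means |b| <= a <= c, with b >= 0 whenever |b| = a or a = c, and primitive means gcd(a, b, c) = 1.
Reduced forces 3a^2 <= |D| = 611, so 1 <= a <= 14; b must have the parity of D, and c = (b^2 - D)/(4a) must be an integer >= a.
Enumerate a = 1..14, b in [-a, a]:
  a=1: (1, 1, 153)  [1]
  a=2: none
  a=3: (3, -1, 51), (3, 1, 51)  [2]
  a=4: none
  a=5: (5, -3, 31), (5, 3, 31)  [2]
  a=6..8: none
  a=9: (9, -1, 17), (9, 1, 17)  [2]
  a=10: none
  a=11: (11, -7, 15), (11, 7, 15)  [2]
  a=12: none
  a=13: (13, 13, 15)  [1]
  a=14: none
Total reduced forms: 1 + 2 + 2 + 2 + 2 + 1 = 10
h = 10

10


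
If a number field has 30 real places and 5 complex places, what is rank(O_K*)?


By Dirichlet's unit theorem:
rank = r1 + r2 - 1
= 30 + 5 - 1
= 34

34


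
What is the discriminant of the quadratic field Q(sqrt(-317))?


For K = Q(sqrt(d)) with d squarefree: disc(K) = d if d = 1 mod 4, and disc(K) = 4d if d = 2 or 3 mod 4.
Here d = -317, and d mod 4 = 3.
d = 3 mod 4, not 1 (O_K = Z[sqrt(d)]), so disc(K) = 4d = 4 * (-317) = -1268

-1268


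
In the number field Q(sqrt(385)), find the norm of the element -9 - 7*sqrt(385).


N(a + b*sqrt(d)) = a^2 - d*b^2
= (-9)^2 - (385)*(-7)^2
= 81 - 18865
= -18784

-18784
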